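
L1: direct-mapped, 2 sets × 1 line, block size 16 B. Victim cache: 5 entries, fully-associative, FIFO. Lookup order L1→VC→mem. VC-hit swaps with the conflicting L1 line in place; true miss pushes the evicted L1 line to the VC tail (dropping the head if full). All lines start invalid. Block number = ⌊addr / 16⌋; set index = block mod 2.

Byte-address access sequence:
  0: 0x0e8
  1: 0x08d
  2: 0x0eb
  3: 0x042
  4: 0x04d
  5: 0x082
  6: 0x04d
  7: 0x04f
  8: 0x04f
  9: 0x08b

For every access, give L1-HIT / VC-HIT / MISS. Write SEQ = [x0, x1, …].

  [0] addr=0xe8 blk=14 s=0: MISS | VC []
  [1] addr=0x8d blk=8 s=0: MISS | VC [14]
  [2] addr=0xeb blk=14 s=0: VC-HIT | VC [8]
  [3] addr=0x42 blk=4 s=0: MISS | VC [8, 14]
  [4] addr=0x4d blk=4 s=0: L1-HIT | VC [8, 14]
  [5] addr=0x82 blk=8 s=0: VC-HIT | VC [4, 14]
  [6] addr=0x4d blk=4 s=0: VC-HIT | VC [8, 14]
  [7] addr=0x4f blk=4 s=0: L1-HIT | VC [8, 14]
  [8] addr=0x4f blk=4 s=0: L1-HIT | VC [8, 14]
  [9] addr=0x8b blk=8 s=0: VC-HIT | VC [4, 14]

SEQ = [MISS, MISS, VC-HIT, MISS, L1-HIT, VC-HIT, VC-HIT, L1-HIT, L1-HIT, VC-HIT]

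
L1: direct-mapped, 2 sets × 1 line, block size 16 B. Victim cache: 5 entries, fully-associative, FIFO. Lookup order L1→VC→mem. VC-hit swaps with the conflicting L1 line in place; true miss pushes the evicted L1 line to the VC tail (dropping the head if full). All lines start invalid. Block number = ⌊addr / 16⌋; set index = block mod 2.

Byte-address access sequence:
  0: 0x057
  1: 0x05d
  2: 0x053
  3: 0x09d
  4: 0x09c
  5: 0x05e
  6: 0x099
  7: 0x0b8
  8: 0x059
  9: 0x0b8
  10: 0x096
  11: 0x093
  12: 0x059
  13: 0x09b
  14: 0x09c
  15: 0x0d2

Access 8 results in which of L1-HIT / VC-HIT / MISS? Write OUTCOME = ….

OUTCOME = VC-HIT

  [0] addr=0x57 blk=5 s=1: MISS | VC []
  [1] addr=0x5d blk=5 s=1: L1-HIT | VC []
  [2] addr=0x53 blk=5 s=1: L1-HIT | VC []
  [3] addr=0x9d blk=9 s=1: MISS | VC [5]
  [4] addr=0x9c blk=9 s=1: L1-HIT | VC [5]
  [5] addr=0x5e blk=5 s=1: VC-HIT | VC [9]
  [6] addr=0x99 blk=9 s=1: VC-HIT | VC [5]
  [7] addr=0xb8 blk=11 s=1: MISS | VC [5, 9]
  [8] addr=0x59 blk=5 s=1: VC-HIT | VC [11, 9]
  [9] addr=0xb8 blk=11 s=1: VC-HIT | VC [5, 9]
  [10] addr=0x96 blk=9 s=1: VC-HIT | VC [5, 11]
  [11] addr=0x93 blk=9 s=1: L1-HIT | VC [5, 11]
  [12] addr=0x59 blk=5 s=1: VC-HIT | VC [9, 11]
  [13] addr=0x9b blk=9 s=1: VC-HIT | VC [5, 11]
  [14] addr=0x9c blk=9 s=1: L1-HIT | VC [5, 11]
  [15] addr=0xd2 blk=13 s=1: MISS | VC [5, 11, 9]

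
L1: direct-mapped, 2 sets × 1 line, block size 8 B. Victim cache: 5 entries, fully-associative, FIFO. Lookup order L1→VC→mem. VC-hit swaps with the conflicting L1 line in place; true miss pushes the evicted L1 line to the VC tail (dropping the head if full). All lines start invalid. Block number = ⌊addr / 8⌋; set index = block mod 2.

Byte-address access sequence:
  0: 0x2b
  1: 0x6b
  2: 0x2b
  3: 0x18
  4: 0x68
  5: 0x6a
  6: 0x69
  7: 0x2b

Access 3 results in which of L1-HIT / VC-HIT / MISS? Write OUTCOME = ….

OUTCOME = MISS

#0 0x2b→b5/s1 MISS; vc=[]
#1 0x6b→b13/s1 MISS; vc=[5]
#2 0x2b→b5/s1 VC-HIT; vc=[13]
#3 0x18→b3/s1 MISS; vc=[13,5]
#4 0x68→b13/s1 VC-HIT; vc=[3,5]
#5 0x6a→b13/s1 L1-HIT; vc=[3,5]
#6 0x69→b13/s1 L1-HIT; vc=[3,5]
#7 0x2b→b5/s1 VC-HIT; vc=[3,13]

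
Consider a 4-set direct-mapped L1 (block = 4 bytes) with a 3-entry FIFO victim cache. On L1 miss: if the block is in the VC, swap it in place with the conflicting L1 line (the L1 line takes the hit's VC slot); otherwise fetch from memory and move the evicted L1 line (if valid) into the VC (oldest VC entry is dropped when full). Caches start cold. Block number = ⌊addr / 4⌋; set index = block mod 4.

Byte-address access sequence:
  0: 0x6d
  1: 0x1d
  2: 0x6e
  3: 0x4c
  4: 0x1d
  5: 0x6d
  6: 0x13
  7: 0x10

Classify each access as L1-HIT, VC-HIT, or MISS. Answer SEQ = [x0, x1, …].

SEQ = [MISS, MISS, VC-HIT, MISS, VC-HIT, VC-HIT, MISS, L1-HIT]

0: 0x6d (blk 27, set 3) → MISS  vc=[]
1: 0x1d (blk 7, set 3) → MISS  vc=[27]
2: 0x6e (blk 27, set 3) → VC-HIT  vc=[7]
3: 0x4c (blk 19, set 3) → MISS  vc=[7, 27]
4: 0x1d (blk 7, set 3) → VC-HIT  vc=[19, 27]
5: 0x6d (blk 27, set 3) → VC-HIT  vc=[19, 7]
6: 0x13 (blk 4, set 0) → MISS  vc=[19, 7]
7: 0x10 (blk 4, set 0) → L1-HIT  vc=[19, 7]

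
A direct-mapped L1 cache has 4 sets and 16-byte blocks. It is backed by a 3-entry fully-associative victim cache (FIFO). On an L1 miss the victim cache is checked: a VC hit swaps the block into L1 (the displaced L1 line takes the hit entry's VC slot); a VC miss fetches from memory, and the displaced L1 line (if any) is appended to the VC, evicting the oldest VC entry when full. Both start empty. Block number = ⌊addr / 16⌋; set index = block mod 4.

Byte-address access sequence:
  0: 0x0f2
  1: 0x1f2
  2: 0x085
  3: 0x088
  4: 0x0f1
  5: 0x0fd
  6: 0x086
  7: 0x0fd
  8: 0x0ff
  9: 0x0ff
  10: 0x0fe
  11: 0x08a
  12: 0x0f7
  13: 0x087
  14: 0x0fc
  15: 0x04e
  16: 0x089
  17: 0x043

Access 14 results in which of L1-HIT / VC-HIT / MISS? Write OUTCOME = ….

OUTCOME = L1-HIT

#0 0xf2→b15/s3 MISS; vc=[]
#1 0x1f2→b31/s3 MISS; vc=[15]
#2 0x85→b8/s0 MISS; vc=[15]
#3 0x88→b8/s0 L1-HIT; vc=[15]
#4 0xf1→b15/s3 VC-HIT; vc=[31]
#5 0xfd→b15/s3 L1-HIT; vc=[31]
#6 0x86→b8/s0 L1-HIT; vc=[31]
#7 0xfd→b15/s3 L1-HIT; vc=[31]
#8 0xff→b15/s3 L1-HIT; vc=[31]
#9 0xff→b15/s3 L1-HIT; vc=[31]
#10 0xfe→b15/s3 L1-HIT; vc=[31]
#11 0x8a→b8/s0 L1-HIT; vc=[31]
#12 0xf7→b15/s3 L1-HIT; vc=[31]
#13 0x87→b8/s0 L1-HIT; vc=[31]
#14 0xfc→b15/s3 L1-HIT; vc=[31]
#15 0x4e→b4/s0 MISS; vc=[31,8]
#16 0x89→b8/s0 VC-HIT; vc=[31,4]
#17 0x43→b4/s0 VC-HIT; vc=[31,8]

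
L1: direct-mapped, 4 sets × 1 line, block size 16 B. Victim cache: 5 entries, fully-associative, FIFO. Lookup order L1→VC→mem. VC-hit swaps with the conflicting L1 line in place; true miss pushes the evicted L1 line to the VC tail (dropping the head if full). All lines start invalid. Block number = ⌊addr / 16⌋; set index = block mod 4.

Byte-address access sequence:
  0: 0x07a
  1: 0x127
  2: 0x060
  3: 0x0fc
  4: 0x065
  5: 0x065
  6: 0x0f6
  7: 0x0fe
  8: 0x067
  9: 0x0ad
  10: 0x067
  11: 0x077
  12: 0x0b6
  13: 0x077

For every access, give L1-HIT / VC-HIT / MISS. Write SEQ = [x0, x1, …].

SEQ = [MISS, MISS, MISS, MISS, L1-HIT, L1-HIT, L1-HIT, L1-HIT, L1-HIT, MISS, VC-HIT, VC-HIT, MISS, VC-HIT]

  [0] addr=0x7a blk=7 s=3: MISS | VC []
  [1] addr=0x127 blk=18 s=2: MISS | VC []
  [2] addr=0x60 blk=6 s=2: MISS | VC [18]
  [3] addr=0xfc blk=15 s=3: MISS | VC [18, 7]
  [4] addr=0x65 blk=6 s=2: L1-HIT | VC [18, 7]
  [5] addr=0x65 blk=6 s=2: L1-HIT | VC [18, 7]
  [6] addr=0xf6 blk=15 s=3: L1-HIT | VC [18, 7]
  [7] addr=0xfe blk=15 s=3: L1-HIT | VC [18, 7]
  [8] addr=0x67 blk=6 s=2: L1-HIT | VC [18, 7]
  [9] addr=0xad blk=10 s=2: MISS | VC [18, 7, 6]
  [10] addr=0x67 blk=6 s=2: VC-HIT | VC [18, 7, 10]
  [11] addr=0x77 blk=7 s=3: VC-HIT | VC [18, 15, 10]
  [12] addr=0xb6 blk=11 s=3: MISS | VC [18, 15, 10, 7]
  [13] addr=0x77 blk=7 s=3: VC-HIT | VC [18, 15, 10, 11]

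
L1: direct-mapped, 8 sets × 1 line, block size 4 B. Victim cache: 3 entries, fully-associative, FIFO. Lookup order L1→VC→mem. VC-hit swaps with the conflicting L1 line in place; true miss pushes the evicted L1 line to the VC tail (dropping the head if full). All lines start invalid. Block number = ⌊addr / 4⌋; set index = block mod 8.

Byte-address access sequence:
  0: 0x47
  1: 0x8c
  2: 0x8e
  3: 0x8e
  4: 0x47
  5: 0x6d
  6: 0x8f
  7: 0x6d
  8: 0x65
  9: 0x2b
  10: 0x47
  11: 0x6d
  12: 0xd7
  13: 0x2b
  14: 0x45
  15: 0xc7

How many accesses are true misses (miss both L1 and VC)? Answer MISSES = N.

  [0] addr=0x47 blk=17 s=1: MISS | VC []
  [1] addr=0x8c blk=35 s=3: MISS | VC []
  [2] addr=0x8e blk=35 s=3: L1-HIT | VC []
  [3] addr=0x8e blk=35 s=3: L1-HIT | VC []
  [4] addr=0x47 blk=17 s=1: L1-HIT | VC []
  [5] addr=0x6d blk=27 s=3: MISS | VC [35]
  [6] addr=0x8f blk=35 s=3: VC-HIT | VC [27]
  [7] addr=0x6d blk=27 s=3: VC-HIT | VC [35]
  [8] addr=0x65 blk=25 s=1: MISS | VC [35, 17]
  [9] addr=0x2b blk=10 s=2: MISS | VC [35, 17]
  [10] addr=0x47 blk=17 s=1: VC-HIT | VC [35, 25]
  [11] addr=0x6d blk=27 s=3: L1-HIT | VC [35, 25]
  [12] addr=0xd7 blk=53 s=5: MISS | VC [35, 25]
  [13] addr=0x2b blk=10 s=2: L1-HIT | VC [35, 25]
  [14] addr=0x45 blk=17 s=1: L1-HIT | VC [35, 25]
  [15] addr=0xc7 blk=49 s=1: MISS | VC [35, 25, 17]

MISSES = 7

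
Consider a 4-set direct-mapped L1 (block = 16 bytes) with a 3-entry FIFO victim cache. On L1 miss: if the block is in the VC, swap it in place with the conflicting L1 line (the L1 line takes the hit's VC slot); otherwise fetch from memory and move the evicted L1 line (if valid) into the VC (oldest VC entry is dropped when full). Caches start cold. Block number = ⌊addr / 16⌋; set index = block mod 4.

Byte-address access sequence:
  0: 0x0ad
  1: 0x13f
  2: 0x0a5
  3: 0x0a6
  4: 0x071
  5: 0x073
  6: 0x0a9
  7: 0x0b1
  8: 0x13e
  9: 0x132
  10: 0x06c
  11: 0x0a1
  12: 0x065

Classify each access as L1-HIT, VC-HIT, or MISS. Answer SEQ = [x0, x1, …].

  [0] addr=0xad blk=10 s=2: MISS | VC []
  [1] addr=0x13f blk=19 s=3: MISS | VC []
  [2] addr=0xa5 blk=10 s=2: L1-HIT | VC []
  [3] addr=0xa6 blk=10 s=2: L1-HIT | VC []
  [4] addr=0x71 blk=7 s=3: MISS | VC [19]
  [5] addr=0x73 blk=7 s=3: L1-HIT | VC [19]
  [6] addr=0xa9 blk=10 s=2: L1-HIT | VC [19]
  [7] addr=0xb1 blk=11 s=3: MISS | VC [19, 7]
  [8] addr=0x13e blk=19 s=3: VC-HIT | VC [11, 7]
  [9] addr=0x132 blk=19 s=3: L1-HIT | VC [11, 7]
  [10] addr=0x6c blk=6 s=2: MISS | VC [11, 7, 10]
  [11] addr=0xa1 blk=10 s=2: VC-HIT | VC [11, 7, 6]
  [12] addr=0x65 blk=6 s=2: VC-HIT | VC [11, 7, 10]

SEQ = [MISS, MISS, L1-HIT, L1-HIT, MISS, L1-HIT, L1-HIT, MISS, VC-HIT, L1-HIT, MISS, VC-HIT, VC-HIT]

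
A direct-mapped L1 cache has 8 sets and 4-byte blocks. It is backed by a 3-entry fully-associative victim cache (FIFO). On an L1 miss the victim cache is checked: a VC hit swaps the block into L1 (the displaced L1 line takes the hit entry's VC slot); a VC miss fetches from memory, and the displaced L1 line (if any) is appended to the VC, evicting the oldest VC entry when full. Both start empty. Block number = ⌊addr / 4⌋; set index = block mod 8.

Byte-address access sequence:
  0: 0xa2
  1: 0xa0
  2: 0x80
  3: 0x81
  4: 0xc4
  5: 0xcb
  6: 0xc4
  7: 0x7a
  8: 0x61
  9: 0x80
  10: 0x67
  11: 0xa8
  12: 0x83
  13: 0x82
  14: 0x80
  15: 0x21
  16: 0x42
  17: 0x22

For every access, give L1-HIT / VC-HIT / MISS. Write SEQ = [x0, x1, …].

SEQ = [MISS, L1-HIT, MISS, L1-HIT, MISS, MISS, L1-HIT, MISS, MISS, VC-HIT, MISS, MISS, L1-HIT, L1-HIT, L1-HIT, MISS, MISS, VC-HIT]

#0 0xa2→b40/s0 MISS; vc=[]
#1 0xa0→b40/s0 L1-HIT; vc=[]
#2 0x80→b32/s0 MISS; vc=[40]
#3 0x81→b32/s0 L1-HIT; vc=[40]
#4 0xc4→b49/s1 MISS; vc=[40]
#5 0xcb→b50/s2 MISS; vc=[40]
#6 0xc4→b49/s1 L1-HIT; vc=[40]
#7 0x7a→b30/s6 MISS; vc=[40]
#8 0x61→b24/s0 MISS; vc=[40,32]
#9 0x80→b32/s0 VC-HIT; vc=[40,24]
#10 0x67→b25/s1 MISS; vc=[40,24,49]
#11 0xa8→b42/s2 MISS; vc=[24,49,50]
#12 0x83→b32/s0 L1-HIT; vc=[24,49,50]
#13 0x82→b32/s0 L1-HIT; vc=[24,49,50]
#14 0x80→b32/s0 L1-HIT; vc=[24,49,50]
#15 0x21→b8/s0 MISS; vc=[49,50,32]
#16 0x42→b16/s0 MISS; vc=[50,32,8]
#17 0x22→b8/s0 VC-HIT; vc=[50,32,16]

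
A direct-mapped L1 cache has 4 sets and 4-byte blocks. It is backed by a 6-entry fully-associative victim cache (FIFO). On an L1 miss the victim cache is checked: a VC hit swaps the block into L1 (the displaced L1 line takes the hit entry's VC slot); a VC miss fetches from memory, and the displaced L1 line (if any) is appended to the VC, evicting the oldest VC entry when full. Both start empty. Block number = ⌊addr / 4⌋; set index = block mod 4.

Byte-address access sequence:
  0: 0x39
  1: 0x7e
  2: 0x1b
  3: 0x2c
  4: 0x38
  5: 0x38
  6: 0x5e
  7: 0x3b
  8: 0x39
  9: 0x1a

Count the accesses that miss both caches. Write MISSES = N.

#0 0x39→b14/s2 MISS; vc=[]
#1 0x7e→b31/s3 MISS; vc=[]
#2 0x1b→b6/s2 MISS; vc=[14]
#3 0x2c→b11/s3 MISS; vc=[14,31]
#4 0x38→b14/s2 VC-HIT; vc=[6,31]
#5 0x38→b14/s2 L1-HIT; vc=[6,31]
#6 0x5e→b23/s3 MISS; vc=[6,31,11]
#7 0x3b→b14/s2 L1-HIT; vc=[6,31,11]
#8 0x39→b14/s2 L1-HIT; vc=[6,31,11]
#9 0x1a→b6/s2 VC-HIT; vc=[14,31,11]

MISSES = 5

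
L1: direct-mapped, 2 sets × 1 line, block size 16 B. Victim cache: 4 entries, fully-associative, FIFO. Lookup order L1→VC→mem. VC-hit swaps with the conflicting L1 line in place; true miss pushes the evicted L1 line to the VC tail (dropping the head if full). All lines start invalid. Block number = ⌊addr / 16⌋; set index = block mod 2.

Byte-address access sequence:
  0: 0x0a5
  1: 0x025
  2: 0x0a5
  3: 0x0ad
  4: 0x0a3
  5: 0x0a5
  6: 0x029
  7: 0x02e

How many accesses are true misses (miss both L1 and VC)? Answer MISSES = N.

MISSES = 2

  [0] addr=0xa5 blk=10 s=0: MISS | VC []
  [1] addr=0x25 blk=2 s=0: MISS | VC [10]
  [2] addr=0xa5 blk=10 s=0: VC-HIT | VC [2]
  [3] addr=0xad blk=10 s=0: L1-HIT | VC [2]
  [4] addr=0xa3 blk=10 s=0: L1-HIT | VC [2]
  [5] addr=0xa5 blk=10 s=0: L1-HIT | VC [2]
  [6] addr=0x29 blk=2 s=0: VC-HIT | VC [10]
  [7] addr=0x2e blk=2 s=0: L1-HIT | VC [10]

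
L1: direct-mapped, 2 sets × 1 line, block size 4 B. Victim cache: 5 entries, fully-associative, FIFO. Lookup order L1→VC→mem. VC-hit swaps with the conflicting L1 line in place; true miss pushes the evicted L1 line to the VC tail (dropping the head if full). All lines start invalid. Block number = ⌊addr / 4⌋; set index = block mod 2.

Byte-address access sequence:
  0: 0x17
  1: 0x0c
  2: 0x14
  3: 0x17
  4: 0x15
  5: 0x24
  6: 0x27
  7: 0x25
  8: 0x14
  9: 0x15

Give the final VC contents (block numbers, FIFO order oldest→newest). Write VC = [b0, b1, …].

VC = [3, 9]

0: 0x17 (blk 5, set 1) → MISS  vc=[]
1: 0xc (blk 3, set 1) → MISS  vc=[5]
2: 0x14 (blk 5, set 1) → VC-HIT  vc=[3]
3: 0x17 (blk 5, set 1) → L1-HIT  vc=[3]
4: 0x15 (blk 5, set 1) → L1-HIT  vc=[3]
5: 0x24 (blk 9, set 1) → MISS  vc=[3, 5]
6: 0x27 (blk 9, set 1) → L1-HIT  vc=[3, 5]
7: 0x25 (blk 9, set 1) → L1-HIT  vc=[3, 5]
8: 0x14 (blk 5, set 1) → VC-HIT  vc=[3, 9]
9: 0x15 (blk 5, set 1) → L1-HIT  vc=[3, 9]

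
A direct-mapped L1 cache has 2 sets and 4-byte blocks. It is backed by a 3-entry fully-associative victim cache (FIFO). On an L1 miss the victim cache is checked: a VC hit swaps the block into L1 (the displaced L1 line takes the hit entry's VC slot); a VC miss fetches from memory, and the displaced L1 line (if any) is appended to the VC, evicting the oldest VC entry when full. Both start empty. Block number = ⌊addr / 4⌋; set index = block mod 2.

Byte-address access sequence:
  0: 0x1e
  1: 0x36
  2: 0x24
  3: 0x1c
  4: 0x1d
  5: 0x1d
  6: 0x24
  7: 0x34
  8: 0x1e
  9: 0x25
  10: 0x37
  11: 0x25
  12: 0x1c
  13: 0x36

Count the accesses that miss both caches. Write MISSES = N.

  [0] addr=0x1e blk=7 s=1: MISS | VC []
  [1] addr=0x36 blk=13 s=1: MISS | VC [7]
  [2] addr=0x24 blk=9 s=1: MISS | VC [7, 13]
  [3] addr=0x1c blk=7 s=1: VC-HIT | VC [9, 13]
  [4] addr=0x1d blk=7 s=1: L1-HIT | VC [9, 13]
  [5] addr=0x1d blk=7 s=1: L1-HIT | VC [9, 13]
  [6] addr=0x24 blk=9 s=1: VC-HIT | VC [7, 13]
  [7] addr=0x34 blk=13 s=1: VC-HIT | VC [7, 9]
  [8] addr=0x1e blk=7 s=1: VC-HIT | VC [13, 9]
  [9] addr=0x25 blk=9 s=1: VC-HIT | VC [13, 7]
  [10] addr=0x37 blk=13 s=1: VC-HIT | VC [9, 7]
  [11] addr=0x25 blk=9 s=1: VC-HIT | VC [13, 7]
  [12] addr=0x1c blk=7 s=1: VC-HIT | VC [13, 9]
  [13] addr=0x36 blk=13 s=1: VC-HIT | VC [7, 9]

MISSES = 3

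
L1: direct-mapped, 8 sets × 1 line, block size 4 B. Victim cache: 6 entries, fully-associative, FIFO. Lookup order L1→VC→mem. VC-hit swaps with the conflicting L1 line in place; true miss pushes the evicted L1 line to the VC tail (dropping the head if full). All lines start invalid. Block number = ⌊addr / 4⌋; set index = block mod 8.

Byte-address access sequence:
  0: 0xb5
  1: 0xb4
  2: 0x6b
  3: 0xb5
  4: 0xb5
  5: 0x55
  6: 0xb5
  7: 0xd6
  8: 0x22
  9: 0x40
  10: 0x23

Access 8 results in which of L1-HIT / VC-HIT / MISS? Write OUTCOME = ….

  [0] addr=0xb5 blk=45 s=5: MISS | VC []
  [1] addr=0xb4 blk=45 s=5: L1-HIT | VC []
  [2] addr=0x6b blk=26 s=2: MISS | VC []
  [3] addr=0xb5 blk=45 s=5: L1-HIT | VC []
  [4] addr=0xb5 blk=45 s=5: L1-HIT | VC []
  [5] addr=0x55 blk=21 s=5: MISS | VC [45]
  [6] addr=0xb5 blk=45 s=5: VC-HIT | VC [21]
  [7] addr=0xd6 blk=53 s=5: MISS | VC [21, 45]
  [8] addr=0x22 blk=8 s=0: MISS | VC [21, 45]
  [9] addr=0x40 blk=16 s=0: MISS | VC [21, 45, 8]
  [10] addr=0x23 blk=8 s=0: VC-HIT | VC [21, 45, 16]

OUTCOME = MISS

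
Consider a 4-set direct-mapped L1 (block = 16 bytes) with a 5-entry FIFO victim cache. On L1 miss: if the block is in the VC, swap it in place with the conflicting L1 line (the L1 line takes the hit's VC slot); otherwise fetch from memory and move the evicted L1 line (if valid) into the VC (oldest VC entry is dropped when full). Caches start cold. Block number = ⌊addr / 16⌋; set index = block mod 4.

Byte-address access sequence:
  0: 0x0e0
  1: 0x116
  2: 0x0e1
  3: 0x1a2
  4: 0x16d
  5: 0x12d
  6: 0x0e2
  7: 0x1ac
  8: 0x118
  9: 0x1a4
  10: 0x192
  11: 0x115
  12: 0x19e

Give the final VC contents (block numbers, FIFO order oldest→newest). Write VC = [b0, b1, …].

#0 0xe0→b14/s2 MISS; vc=[]
#1 0x116→b17/s1 MISS; vc=[]
#2 0xe1→b14/s2 L1-HIT; vc=[]
#3 0x1a2→b26/s2 MISS; vc=[14]
#4 0x16d→b22/s2 MISS; vc=[14,26]
#5 0x12d→b18/s2 MISS; vc=[14,26,22]
#6 0xe2→b14/s2 VC-HIT; vc=[18,26,22]
#7 0x1ac→b26/s2 VC-HIT; vc=[18,14,22]
#8 0x118→b17/s1 L1-HIT; vc=[18,14,22]
#9 0x1a4→b26/s2 L1-HIT; vc=[18,14,22]
#10 0x192→b25/s1 MISS; vc=[18,14,22,17]
#11 0x115→b17/s1 VC-HIT; vc=[18,14,22,25]
#12 0x19e→b25/s1 VC-HIT; vc=[18,14,22,17]

VC = [18, 14, 22, 17]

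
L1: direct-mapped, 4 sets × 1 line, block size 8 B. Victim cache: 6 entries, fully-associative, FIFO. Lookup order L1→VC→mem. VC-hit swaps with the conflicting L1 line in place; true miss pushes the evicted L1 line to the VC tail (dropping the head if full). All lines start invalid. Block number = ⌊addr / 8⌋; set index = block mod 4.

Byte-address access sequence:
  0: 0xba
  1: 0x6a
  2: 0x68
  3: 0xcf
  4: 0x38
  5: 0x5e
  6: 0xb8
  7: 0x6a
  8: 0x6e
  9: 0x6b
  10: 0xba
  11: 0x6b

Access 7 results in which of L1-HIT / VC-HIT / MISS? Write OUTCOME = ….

  [0] addr=0xba blk=23 s=3: MISS | VC []
  [1] addr=0x6a blk=13 s=1: MISS | VC []
  [2] addr=0x68 blk=13 s=1: L1-HIT | VC []
  [3] addr=0xcf blk=25 s=1: MISS | VC [13]
  [4] addr=0x38 blk=7 s=3: MISS | VC [13, 23]
  [5] addr=0x5e blk=11 s=3: MISS | VC [13, 23, 7]
  [6] addr=0xb8 blk=23 s=3: VC-HIT | VC [13, 11, 7]
  [7] addr=0x6a blk=13 s=1: VC-HIT | VC [25, 11, 7]
  [8] addr=0x6e blk=13 s=1: L1-HIT | VC [25, 11, 7]
  [9] addr=0x6b blk=13 s=1: L1-HIT | VC [25, 11, 7]
  [10] addr=0xba blk=23 s=3: L1-HIT | VC [25, 11, 7]
  [11] addr=0x6b blk=13 s=1: L1-HIT | VC [25, 11, 7]

OUTCOME = VC-HIT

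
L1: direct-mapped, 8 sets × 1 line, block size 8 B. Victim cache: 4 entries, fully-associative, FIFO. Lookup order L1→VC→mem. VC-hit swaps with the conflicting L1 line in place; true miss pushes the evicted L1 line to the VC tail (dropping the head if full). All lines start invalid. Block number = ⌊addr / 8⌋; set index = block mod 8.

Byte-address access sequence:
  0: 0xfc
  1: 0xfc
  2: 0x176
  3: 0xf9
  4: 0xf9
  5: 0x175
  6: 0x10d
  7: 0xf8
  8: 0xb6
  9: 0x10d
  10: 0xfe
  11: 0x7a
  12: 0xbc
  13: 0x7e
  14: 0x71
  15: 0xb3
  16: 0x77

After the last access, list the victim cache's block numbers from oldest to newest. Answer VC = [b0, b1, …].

VC = [46, 31, 23, 22]

  [0] addr=0xfc blk=31 s=7: MISS | VC []
  [1] addr=0xfc blk=31 s=7: L1-HIT | VC []
  [2] addr=0x176 blk=46 s=6: MISS | VC []
  [3] addr=0xf9 blk=31 s=7: L1-HIT | VC []
  [4] addr=0xf9 blk=31 s=7: L1-HIT | VC []
  [5] addr=0x175 blk=46 s=6: L1-HIT | VC []
  [6] addr=0x10d blk=33 s=1: MISS | VC []
  [7] addr=0xf8 blk=31 s=7: L1-HIT | VC []
  [8] addr=0xb6 blk=22 s=6: MISS | VC [46]
  [9] addr=0x10d blk=33 s=1: L1-HIT | VC [46]
  [10] addr=0xfe blk=31 s=7: L1-HIT | VC [46]
  [11] addr=0x7a blk=15 s=7: MISS | VC [46, 31]
  [12] addr=0xbc blk=23 s=7: MISS | VC [46, 31, 15]
  [13] addr=0x7e blk=15 s=7: VC-HIT | VC [46, 31, 23]
  [14] addr=0x71 blk=14 s=6: MISS | VC [46, 31, 23, 22]
  [15] addr=0xb3 blk=22 s=6: VC-HIT | VC [46, 31, 23, 14]
  [16] addr=0x77 blk=14 s=6: VC-HIT | VC [46, 31, 23, 22]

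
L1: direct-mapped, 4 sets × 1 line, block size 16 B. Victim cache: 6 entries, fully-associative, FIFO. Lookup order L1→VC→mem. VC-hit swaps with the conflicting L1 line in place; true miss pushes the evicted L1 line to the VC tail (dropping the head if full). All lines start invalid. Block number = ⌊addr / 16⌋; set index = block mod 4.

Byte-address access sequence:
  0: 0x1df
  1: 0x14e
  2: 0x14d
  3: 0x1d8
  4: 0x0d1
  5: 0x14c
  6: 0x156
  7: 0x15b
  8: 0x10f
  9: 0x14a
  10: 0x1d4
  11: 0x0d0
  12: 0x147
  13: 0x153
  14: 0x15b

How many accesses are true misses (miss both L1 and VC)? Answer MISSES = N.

  [0] addr=0x1df blk=29 s=1: MISS | VC []
  [1] addr=0x14e blk=20 s=0: MISS | VC []
  [2] addr=0x14d blk=20 s=0: L1-HIT | VC []
  [3] addr=0x1d8 blk=29 s=1: L1-HIT | VC []
  [4] addr=0xd1 blk=13 s=1: MISS | VC [29]
  [5] addr=0x14c blk=20 s=0: L1-HIT | VC [29]
  [6] addr=0x156 blk=21 s=1: MISS | VC [29, 13]
  [7] addr=0x15b blk=21 s=1: L1-HIT | VC [29, 13]
  [8] addr=0x10f blk=16 s=0: MISS | VC [29, 13, 20]
  [9] addr=0x14a blk=20 s=0: VC-HIT | VC [29, 13, 16]
  [10] addr=0x1d4 blk=29 s=1: VC-HIT | VC [21, 13, 16]
  [11] addr=0xd0 blk=13 s=1: VC-HIT | VC [21, 29, 16]
  [12] addr=0x147 blk=20 s=0: L1-HIT | VC [21, 29, 16]
  [13] addr=0x153 blk=21 s=1: VC-HIT | VC [13, 29, 16]
  [14] addr=0x15b blk=21 s=1: L1-HIT | VC [13, 29, 16]

MISSES = 5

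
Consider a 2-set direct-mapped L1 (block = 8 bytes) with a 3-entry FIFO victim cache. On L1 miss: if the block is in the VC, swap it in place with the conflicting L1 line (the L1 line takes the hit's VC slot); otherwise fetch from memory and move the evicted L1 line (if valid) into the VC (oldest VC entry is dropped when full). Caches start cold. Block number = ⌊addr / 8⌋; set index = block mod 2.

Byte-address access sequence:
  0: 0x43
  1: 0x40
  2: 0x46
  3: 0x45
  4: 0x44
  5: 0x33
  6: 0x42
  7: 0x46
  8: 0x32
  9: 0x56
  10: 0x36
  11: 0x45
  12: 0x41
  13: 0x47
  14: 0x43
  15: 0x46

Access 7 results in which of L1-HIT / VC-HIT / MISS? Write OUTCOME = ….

#0 0x43→b8/s0 MISS; vc=[]
#1 0x40→b8/s0 L1-HIT; vc=[]
#2 0x46→b8/s0 L1-HIT; vc=[]
#3 0x45→b8/s0 L1-HIT; vc=[]
#4 0x44→b8/s0 L1-HIT; vc=[]
#5 0x33→b6/s0 MISS; vc=[8]
#6 0x42→b8/s0 VC-HIT; vc=[6]
#7 0x46→b8/s0 L1-HIT; vc=[6]
#8 0x32→b6/s0 VC-HIT; vc=[8]
#9 0x56→b10/s0 MISS; vc=[8,6]
#10 0x36→b6/s0 VC-HIT; vc=[8,10]
#11 0x45→b8/s0 VC-HIT; vc=[6,10]
#12 0x41→b8/s0 L1-HIT; vc=[6,10]
#13 0x47→b8/s0 L1-HIT; vc=[6,10]
#14 0x43→b8/s0 L1-HIT; vc=[6,10]
#15 0x46→b8/s0 L1-HIT; vc=[6,10]

OUTCOME = L1-HIT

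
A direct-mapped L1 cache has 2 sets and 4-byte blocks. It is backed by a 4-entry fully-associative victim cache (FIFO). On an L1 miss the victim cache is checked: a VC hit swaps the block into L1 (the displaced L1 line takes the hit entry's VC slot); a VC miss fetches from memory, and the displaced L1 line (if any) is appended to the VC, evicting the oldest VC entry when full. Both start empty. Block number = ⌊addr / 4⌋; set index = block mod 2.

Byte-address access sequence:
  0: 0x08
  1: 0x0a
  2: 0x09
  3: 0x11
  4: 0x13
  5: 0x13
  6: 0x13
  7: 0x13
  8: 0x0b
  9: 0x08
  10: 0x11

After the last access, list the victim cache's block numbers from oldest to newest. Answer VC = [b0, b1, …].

  [0] addr=0x8 blk=2 s=0: MISS | VC []
  [1] addr=0xa blk=2 s=0: L1-HIT | VC []
  [2] addr=0x9 blk=2 s=0: L1-HIT | VC []
  [3] addr=0x11 blk=4 s=0: MISS | VC [2]
  [4] addr=0x13 blk=4 s=0: L1-HIT | VC [2]
  [5] addr=0x13 blk=4 s=0: L1-HIT | VC [2]
  [6] addr=0x13 blk=4 s=0: L1-HIT | VC [2]
  [7] addr=0x13 blk=4 s=0: L1-HIT | VC [2]
  [8] addr=0xb blk=2 s=0: VC-HIT | VC [4]
  [9] addr=0x8 blk=2 s=0: L1-HIT | VC [4]
  [10] addr=0x11 blk=4 s=0: VC-HIT | VC [2]

VC = [2]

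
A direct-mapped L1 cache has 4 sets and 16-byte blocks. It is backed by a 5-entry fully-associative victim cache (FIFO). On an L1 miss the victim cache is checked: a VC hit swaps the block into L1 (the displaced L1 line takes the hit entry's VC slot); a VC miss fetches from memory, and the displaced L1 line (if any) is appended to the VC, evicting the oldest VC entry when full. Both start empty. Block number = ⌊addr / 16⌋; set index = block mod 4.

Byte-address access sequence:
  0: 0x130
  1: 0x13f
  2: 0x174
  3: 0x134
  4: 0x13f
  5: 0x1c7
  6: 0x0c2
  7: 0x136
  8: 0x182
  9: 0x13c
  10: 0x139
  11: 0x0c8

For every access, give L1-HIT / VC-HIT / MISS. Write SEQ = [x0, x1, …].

  [0] addr=0x130 blk=19 s=3: MISS | VC []
  [1] addr=0x13f blk=19 s=3: L1-HIT | VC []
  [2] addr=0x174 blk=23 s=3: MISS | VC [19]
  [3] addr=0x134 blk=19 s=3: VC-HIT | VC [23]
  [4] addr=0x13f blk=19 s=3: L1-HIT | VC [23]
  [5] addr=0x1c7 blk=28 s=0: MISS | VC [23]
  [6] addr=0xc2 blk=12 s=0: MISS | VC [23, 28]
  [7] addr=0x136 blk=19 s=3: L1-HIT | VC [23, 28]
  [8] addr=0x182 blk=24 s=0: MISS | VC [23, 28, 12]
  [9] addr=0x13c blk=19 s=3: L1-HIT | VC [23, 28, 12]
  [10] addr=0x139 blk=19 s=3: L1-HIT | VC [23, 28, 12]
  [11] addr=0xc8 blk=12 s=0: VC-HIT | VC [23, 28, 24]

SEQ = [MISS, L1-HIT, MISS, VC-HIT, L1-HIT, MISS, MISS, L1-HIT, MISS, L1-HIT, L1-HIT, VC-HIT]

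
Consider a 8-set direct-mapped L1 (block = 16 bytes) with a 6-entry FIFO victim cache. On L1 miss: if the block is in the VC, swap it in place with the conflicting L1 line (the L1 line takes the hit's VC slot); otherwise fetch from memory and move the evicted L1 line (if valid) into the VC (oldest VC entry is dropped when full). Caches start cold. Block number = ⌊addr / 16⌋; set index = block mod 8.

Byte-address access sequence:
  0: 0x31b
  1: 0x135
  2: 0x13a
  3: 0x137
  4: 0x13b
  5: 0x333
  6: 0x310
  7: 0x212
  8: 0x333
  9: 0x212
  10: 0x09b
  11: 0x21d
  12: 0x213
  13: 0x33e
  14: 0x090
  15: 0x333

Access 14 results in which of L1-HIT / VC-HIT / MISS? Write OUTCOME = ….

OUTCOME = VC-HIT

#0 0x31b→b49/s1 MISS; vc=[]
#1 0x135→b19/s3 MISS; vc=[]
#2 0x13a→b19/s3 L1-HIT; vc=[]
#3 0x137→b19/s3 L1-HIT; vc=[]
#4 0x13b→b19/s3 L1-HIT; vc=[]
#5 0x333→b51/s3 MISS; vc=[19]
#6 0x310→b49/s1 L1-HIT; vc=[19]
#7 0x212→b33/s1 MISS; vc=[19,49]
#8 0x333→b51/s3 L1-HIT; vc=[19,49]
#9 0x212→b33/s1 L1-HIT; vc=[19,49]
#10 0x9b→b9/s1 MISS; vc=[19,49,33]
#11 0x21d→b33/s1 VC-HIT; vc=[19,49,9]
#12 0x213→b33/s1 L1-HIT; vc=[19,49,9]
#13 0x33e→b51/s3 L1-HIT; vc=[19,49,9]
#14 0x90→b9/s1 VC-HIT; vc=[19,49,33]
#15 0x333→b51/s3 L1-HIT; vc=[19,49,33]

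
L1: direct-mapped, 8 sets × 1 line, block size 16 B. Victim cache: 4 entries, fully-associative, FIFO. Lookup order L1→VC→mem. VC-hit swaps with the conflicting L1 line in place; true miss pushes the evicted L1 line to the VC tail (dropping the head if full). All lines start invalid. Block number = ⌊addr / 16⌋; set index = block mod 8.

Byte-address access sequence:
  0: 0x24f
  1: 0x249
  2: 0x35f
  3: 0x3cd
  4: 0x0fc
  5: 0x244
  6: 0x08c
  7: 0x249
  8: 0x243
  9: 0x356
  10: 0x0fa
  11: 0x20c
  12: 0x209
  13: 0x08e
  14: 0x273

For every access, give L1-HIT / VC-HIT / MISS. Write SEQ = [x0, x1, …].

0: 0x24f (blk 36, set 4) → MISS  vc=[]
1: 0x249 (blk 36, set 4) → L1-HIT  vc=[]
2: 0x35f (blk 53, set 5) → MISS  vc=[]
3: 0x3cd (blk 60, set 4) → MISS  vc=[36]
4: 0xfc (blk 15, set 7) → MISS  vc=[36]
5: 0x244 (blk 36, set 4) → VC-HIT  vc=[60]
6: 0x8c (blk 8, set 0) → MISS  vc=[60]
7: 0x249 (blk 36, set 4) → L1-HIT  vc=[60]
8: 0x243 (blk 36, set 4) → L1-HIT  vc=[60]
9: 0x356 (blk 53, set 5) → L1-HIT  vc=[60]
10: 0xfa (blk 15, set 7) → L1-HIT  vc=[60]
11: 0x20c (blk 32, set 0) → MISS  vc=[60, 8]
12: 0x209 (blk 32, set 0) → L1-HIT  vc=[60, 8]
13: 0x8e (blk 8, set 0) → VC-HIT  vc=[60, 32]
14: 0x273 (blk 39, set 7) → MISS  vc=[60, 32, 15]

SEQ = [MISS, L1-HIT, MISS, MISS, MISS, VC-HIT, MISS, L1-HIT, L1-HIT, L1-HIT, L1-HIT, MISS, L1-HIT, VC-HIT, MISS]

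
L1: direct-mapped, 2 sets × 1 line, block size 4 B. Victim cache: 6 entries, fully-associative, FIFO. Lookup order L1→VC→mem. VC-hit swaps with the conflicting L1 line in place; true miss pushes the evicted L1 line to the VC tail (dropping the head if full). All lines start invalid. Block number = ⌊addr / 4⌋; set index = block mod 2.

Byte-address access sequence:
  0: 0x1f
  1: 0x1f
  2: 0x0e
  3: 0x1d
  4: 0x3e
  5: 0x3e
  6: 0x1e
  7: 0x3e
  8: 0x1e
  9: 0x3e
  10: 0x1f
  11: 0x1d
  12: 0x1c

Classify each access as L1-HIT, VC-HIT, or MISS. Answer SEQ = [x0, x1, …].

SEQ = [MISS, L1-HIT, MISS, VC-HIT, MISS, L1-HIT, VC-HIT, VC-HIT, VC-HIT, VC-HIT, VC-HIT, L1-HIT, L1-HIT]

#0 0x1f→b7/s1 MISS; vc=[]
#1 0x1f→b7/s1 L1-HIT; vc=[]
#2 0xe→b3/s1 MISS; vc=[7]
#3 0x1d→b7/s1 VC-HIT; vc=[3]
#4 0x3e→b15/s1 MISS; vc=[3,7]
#5 0x3e→b15/s1 L1-HIT; vc=[3,7]
#6 0x1e→b7/s1 VC-HIT; vc=[3,15]
#7 0x3e→b15/s1 VC-HIT; vc=[3,7]
#8 0x1e→b7/s1 VC-HIT; vc=[3,15]
#9 0x3e→b15/s1 VC-HIT; vc=[3,7]
#10 0x1f→b7/s1 VC-HIT; vc=[3,15]
#11 0x1d→b7/s1 L1-HIT; vc=[3,15]
#12 0x1c→b7/s1 L1-HIT; vc=[3,15]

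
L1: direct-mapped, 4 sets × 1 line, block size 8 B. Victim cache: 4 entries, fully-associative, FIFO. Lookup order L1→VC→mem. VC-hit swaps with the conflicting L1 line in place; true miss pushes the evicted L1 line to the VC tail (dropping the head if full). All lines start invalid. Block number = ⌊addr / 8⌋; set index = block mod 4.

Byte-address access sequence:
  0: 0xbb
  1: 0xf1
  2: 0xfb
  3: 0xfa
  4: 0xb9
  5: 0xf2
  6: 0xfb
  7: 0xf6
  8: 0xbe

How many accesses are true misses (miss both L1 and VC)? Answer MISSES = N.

  [0] addr=0xbb blk=23 s=3: MISS | VC []
  [1] addr=0xf1 blk=30 s=2: MISS | VC []
  [2] addr=0xfb blk=31 s=3: MISS | VC [23]
  [3] addr=0xfa blk=31 s=3: L1-HIT | VC [23]
  [4] addr=0xb9 blk=23 s=3: VC-HIT | VC [31]
  [5] addr=0xf2 blk=30 s=2: L1-HIT | VC [31]
  [6] addr=0xfb blk=31 s=3: VC-HIT | VC [23]
  [7] addr=0xf6 blk=30 s=2: L1-HIT | VC [23]
  [8] addr=0xbe blk=23 s=3: VC-HIT | VC [31]

MISSES = 3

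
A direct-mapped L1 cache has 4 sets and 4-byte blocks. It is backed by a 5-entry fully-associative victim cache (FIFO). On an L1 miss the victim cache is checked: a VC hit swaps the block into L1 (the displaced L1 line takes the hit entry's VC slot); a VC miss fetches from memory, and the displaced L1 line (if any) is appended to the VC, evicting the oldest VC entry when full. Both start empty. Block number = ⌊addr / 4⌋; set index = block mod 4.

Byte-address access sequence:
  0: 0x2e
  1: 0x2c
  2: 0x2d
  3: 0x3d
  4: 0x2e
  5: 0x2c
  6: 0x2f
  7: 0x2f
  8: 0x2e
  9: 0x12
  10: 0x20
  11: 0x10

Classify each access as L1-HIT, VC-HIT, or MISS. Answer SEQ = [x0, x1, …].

#0 0x2e→b11/s3 MISS; vc=[]
#1 0x2c→b11/s3 L1-HIT; vc=[]
#2 0x2d→b11/s3 L1-HIT; vc=[]
#3 0x3d→b15/s3 MISS; vc=[11]
#4 0x2e→b11/s3 VC-HIT; vc=[15]
#5 0x2c→b11/s3 L1-HIT; vc=[15]
#6 0x2f→b11/s3 L1-HIT; vc=[15]
#7 0x2f→b11/s3 L1-HIT; vc=[15]
#8 0x2e→b11/s3 L1-HIT; vc=[15]
#9 0x12→b4/s0 MISS; vc=[15]
#10 0x20→b8/s0 MISS; vc=[15,4]
#11 0x10→b4/s0 VC-HIT; vc=[15,8]

SEQ = [MISS, L1-HIT, L1-HIT, MISS, VC-HIT, L1-HIT, L1-HIT, L1-HIT, L1-HIT, MISS, MISS, VC-HIT]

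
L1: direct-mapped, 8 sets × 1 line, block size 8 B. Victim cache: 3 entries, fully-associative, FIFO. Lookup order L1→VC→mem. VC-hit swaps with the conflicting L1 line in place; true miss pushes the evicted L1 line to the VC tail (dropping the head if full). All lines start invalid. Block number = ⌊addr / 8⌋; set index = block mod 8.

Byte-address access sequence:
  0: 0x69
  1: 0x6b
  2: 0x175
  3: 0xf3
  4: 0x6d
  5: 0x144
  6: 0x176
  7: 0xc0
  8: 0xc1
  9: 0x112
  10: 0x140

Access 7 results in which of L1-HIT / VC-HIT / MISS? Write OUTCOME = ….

OUTCOME = MISS

  [0] addr=0x69 blk=13 s=5: MISS | VC []
  [1] addr=0x6b blk=13 s=5: L1-HIT | VC []
  [2] addr=0x175 blk=46 s=6: MISS | VC []
  [3] addr=0xf3 blk=30 s=6: MISS | VC [46]
  [4] addr=0x6d blk=13 s=5: L1-HIT | VC [46]
  [5] addr=0x144 blk=40 s=0: MISS | VC [46]
  [6] addr=0x176 blk=46 s=6: VC-HIT | VC [30]
  [7] addr=0xc0 blk=24 s=0: MISS | VC [30, 40]
  [8] addr=0xc1 blk=24 s=0: L1-HIT | VC [30, 40]
  [9] addr=0x112 blk=34 s=2: MISS | VC [30, 40]
  [10] addr=0x140 blk=40 s=0: VC-HIT | VC [30, 24]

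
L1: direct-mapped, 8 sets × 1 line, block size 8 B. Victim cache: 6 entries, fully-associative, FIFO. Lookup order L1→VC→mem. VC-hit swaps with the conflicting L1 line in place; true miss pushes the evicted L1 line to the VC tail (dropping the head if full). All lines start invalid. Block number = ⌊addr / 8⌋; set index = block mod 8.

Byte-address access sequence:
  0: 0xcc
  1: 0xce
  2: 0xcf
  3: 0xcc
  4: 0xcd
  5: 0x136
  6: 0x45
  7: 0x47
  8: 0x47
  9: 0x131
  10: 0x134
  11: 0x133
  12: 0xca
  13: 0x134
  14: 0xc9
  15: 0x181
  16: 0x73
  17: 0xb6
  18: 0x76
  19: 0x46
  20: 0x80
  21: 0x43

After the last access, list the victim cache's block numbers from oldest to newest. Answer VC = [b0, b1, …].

VC = [48, 38, 22, 16]

#0 0xcc→b25/s1 MISS; vc=[]
#1 0xce→b25/s1 L1-HIT; vc=[]
#2 0xcf→b25/s1 L1-HIT; vc=[]
#3 0xcc→b25/s1 L1-HIT; vc=[]
#4 0xcd→b25/s1 L1-HIT; vc=[]
#5 0x136→b38/s6 MISS; vc=[]
#6 0x45→b8/s0 MISS; vc=[]
#7 0x47→b8/s0 L1-HIT; vc=[]
#8 0x47→b8/s0 L1-HIT; vc=[]
#9 0x131→b38/s6 L1-HIT; vc=[]
#10 0x134→b38/s6 L1-HIT; vc=[]
#11 0x133→b38/s6 L1-HIT; vc=[]
#12 0xca→b25/s1 L1-HIT; vc=[]
#13 0x134→b38/s6 L1-HIT; vc=[]
#14 0xc9→b25/s1 L1-HIT; vc=[]
#15 0x181→b48/s0 MISS; vc=[8]
#16 0x73→b14/s6 MISS; vc=[8,38]
#17 0xb6→b22/s6 MISS; vc=[8,38,14]
#18 0x76→b14/s6 VC-HIT; vc=[8,38,22]
#19 0x46→b8/s0 VC-HIT; vc=[48,38,22]
#20 0x80→b16/s0 MISS; vc=[48,38,22,8]
#21 0x43→b8/s0 VC-HIT; vc=[48,38,22,16]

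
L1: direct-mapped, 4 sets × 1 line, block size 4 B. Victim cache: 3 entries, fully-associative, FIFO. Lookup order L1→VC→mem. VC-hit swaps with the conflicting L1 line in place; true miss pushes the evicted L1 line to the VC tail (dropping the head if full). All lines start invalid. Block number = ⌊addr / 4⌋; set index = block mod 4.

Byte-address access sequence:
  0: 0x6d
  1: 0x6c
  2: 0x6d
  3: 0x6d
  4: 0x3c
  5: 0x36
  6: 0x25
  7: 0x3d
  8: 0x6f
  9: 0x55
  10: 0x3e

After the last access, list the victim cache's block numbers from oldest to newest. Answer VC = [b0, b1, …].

0: 0x6d (blk 27, set 3) → MISS  vc=[]
1: 0x6c (blk 27, set 3) → L1-HIT  vc=[]
2: 0x6d (blk 27, set 3) → L1-HIT  vc=[]
3: 0x6d (blk 27, set 3) → L1-HIT  vc=[]
4: 0x3c (blk 15, set 3) → MISS  vc=[27]
5: 0x36 (blk 13, set 1) → MISS  vc=[27]
6: 0x25 (blk 9, set 1) → MISS  vc=[27, 13]
7: 0x3d (blk 15, set 3) → L1-HIT  vc=[27, 13]
8: 0x6f (blk 27, set 3) → VC-HIT  vc=[15, 13]
9: 0x55 (blk 21, set 1) → MISS  vc=[15, 13, 9]
10: 0x3e (blk 15, set 3) → VC-HIT  vc=[27, 13, 9]

VC = [27, 13, 9]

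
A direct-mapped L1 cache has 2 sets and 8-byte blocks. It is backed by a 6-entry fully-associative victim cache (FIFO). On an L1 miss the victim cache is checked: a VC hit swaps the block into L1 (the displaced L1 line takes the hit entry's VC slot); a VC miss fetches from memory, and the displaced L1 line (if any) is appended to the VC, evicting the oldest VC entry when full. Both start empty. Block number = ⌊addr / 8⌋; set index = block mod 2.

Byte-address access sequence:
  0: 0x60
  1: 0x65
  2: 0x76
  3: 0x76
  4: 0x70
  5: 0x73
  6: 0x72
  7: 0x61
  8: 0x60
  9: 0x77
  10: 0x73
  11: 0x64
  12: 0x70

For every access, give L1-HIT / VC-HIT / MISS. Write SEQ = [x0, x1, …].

#0 0x60→b12/s0 MISS; vc=[]
#1 0x65→b12/s0 L1-HIT; vc=[]
#2 0x76→b14/s0 MISS; vc=[12]
#3 0x76→b14/s0 L1-HIT; vc=[12]
#4 0x70→b14/s0 L1-HIT; vc=[12]
#5 0x73→b14/s0 L1-HIT; vc=[12]
#6 0x72→b14/s0 L1-HIT; vc=[12]
#7 0x61→b12/s0 VC-HIT; vc=[14]
#8 0x60→b12/s0 L1-HIT; vc=[14]
#9 0x77→b14/s0 VC-HIT; vc=[12]
#10 0x73→b14/s0 L1-HIT; vc=[12]
#11 0x64→b12/s0 VC-HIT; vc=[14]
#12 0x70→b14/s0 VC-HIT; vc=[12]

SEQ = [MISS, L1-HIT, MISS, L1-HIT, L1-HIT, L1-HIT, L1-HIT, VC-HIT, L1-HIT, VC-HIT, L1-HIT, VC-HIT, VC-HIT]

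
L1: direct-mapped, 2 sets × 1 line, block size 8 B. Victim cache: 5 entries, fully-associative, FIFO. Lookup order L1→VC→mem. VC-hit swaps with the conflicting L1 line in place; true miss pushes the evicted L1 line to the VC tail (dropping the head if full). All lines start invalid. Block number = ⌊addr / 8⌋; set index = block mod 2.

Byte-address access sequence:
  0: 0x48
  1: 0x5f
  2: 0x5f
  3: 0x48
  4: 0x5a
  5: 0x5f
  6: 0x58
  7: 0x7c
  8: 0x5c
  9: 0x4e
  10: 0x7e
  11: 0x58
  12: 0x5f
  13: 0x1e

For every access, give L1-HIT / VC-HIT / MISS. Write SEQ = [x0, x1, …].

SEQ = [MISS, MISS, L1-HIT, VC-HIT, VC-HIT, L1-HIT, L1-HIT, MISS, VC-HIT, VC-HIT, VC-HIT, VC-HIT, L1-HIT, MISS]

#0 0x48→b9/s1 MISS; vc=[]
#1 0x5f→b11/s1 MISS; vc=[9]
#2 0x5f→b11/s1 L1-HIT; vc=[9]
#3 0x48→b9/s1 VC-HIT; vc=[11]
#4 0x5a→b11/s1 VC-HIT; vc=[9]
#5 0x5f→b11/s1 L1-HIT; vc=[9]
#6 0x58→b11/s1 L1-HIT; vc=[9]
#7 0x7c→b15/s1 MISS; vc=[9,11]
#8 0x5c→b11/s1 VC-HIT; vc=[9,15]
#9 0x4e→b9/s1 VC-HIT; vc=[11,15]
#10 0x7e→b15/s1 VC-HIT; vc=[11,9]
#11 0x58→b11/s1 VC-HIT; vc=[15,9]
#12 0x5f→b11/s1 L1-HIT; vc=[15,9]
#13 0x1e→b3/s1 MISS; vc=[15,9,11]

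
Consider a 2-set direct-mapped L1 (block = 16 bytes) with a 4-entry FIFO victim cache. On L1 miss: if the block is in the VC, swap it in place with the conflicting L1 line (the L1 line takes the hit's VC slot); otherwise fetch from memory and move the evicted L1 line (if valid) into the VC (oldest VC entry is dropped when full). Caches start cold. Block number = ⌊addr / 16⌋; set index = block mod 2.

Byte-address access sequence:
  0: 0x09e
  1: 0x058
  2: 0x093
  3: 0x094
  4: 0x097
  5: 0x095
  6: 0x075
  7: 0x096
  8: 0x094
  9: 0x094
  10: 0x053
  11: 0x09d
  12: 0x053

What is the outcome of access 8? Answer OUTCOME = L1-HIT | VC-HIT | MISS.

OUTCOME = L1-HIT

#0 0x9e→b9/s1 MISS; vc=[]
#1 0x58→b5/s1 MISS; vc=[9]
#2 0x93→b9/s1 VC-HIT; vc=[5]
#3 0x94→b9/s1 L1-HIT; vc=[5]
#4 0x97→b9/s1 L1-HIT; vc=[5]
#5 0x95→b9/s1 L1-HIT; vc=[5]
#6 0x75→b7/s1 MISS; vc=[5,9]
#7 0x96→b9/s1 VC-HIT; vc=[5,7]
#8 0x94→b9/s1 L1-HIT; vc=[5,7]
#9 0x94→b9/s1 L1-HIT; vc=[5,7]
#10 0x53→b5/s1 VC-HIT; vc=[9,7]
#11 0x9d→b9/s1 VC-HIT; vc=[5,7]
#12 0x53→b5/s1 VC-HIT; vc=[9,7]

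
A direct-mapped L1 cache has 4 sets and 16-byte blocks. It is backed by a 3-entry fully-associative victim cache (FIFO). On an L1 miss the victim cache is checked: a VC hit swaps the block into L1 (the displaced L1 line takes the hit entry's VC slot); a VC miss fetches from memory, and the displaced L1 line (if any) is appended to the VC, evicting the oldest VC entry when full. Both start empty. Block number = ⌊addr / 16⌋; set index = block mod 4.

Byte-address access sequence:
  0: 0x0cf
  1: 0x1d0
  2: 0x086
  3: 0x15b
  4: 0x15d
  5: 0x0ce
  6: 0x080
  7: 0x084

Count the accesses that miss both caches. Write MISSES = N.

MISSES = 4

#0 0xcf→b12/s0 MISS; vc=[]
#1 0x1d0→b29/s1 MISS; vc=[]
#2 0x86→b8/s0 MISS; vc=[12]
#3 0x15b→b21/s1 MISS; vc=[12,29]
#4 0x15d→b21/s1 L1-HIT; vc=[12,29]
#5 0xce→b12/s0 VC-HIT; vc=[8,29]
#6 0x80→b8/s0 VC-HIT; vc=[12,29]
#7 0x84→b8/s0 L1-HIT; vc=[12,29]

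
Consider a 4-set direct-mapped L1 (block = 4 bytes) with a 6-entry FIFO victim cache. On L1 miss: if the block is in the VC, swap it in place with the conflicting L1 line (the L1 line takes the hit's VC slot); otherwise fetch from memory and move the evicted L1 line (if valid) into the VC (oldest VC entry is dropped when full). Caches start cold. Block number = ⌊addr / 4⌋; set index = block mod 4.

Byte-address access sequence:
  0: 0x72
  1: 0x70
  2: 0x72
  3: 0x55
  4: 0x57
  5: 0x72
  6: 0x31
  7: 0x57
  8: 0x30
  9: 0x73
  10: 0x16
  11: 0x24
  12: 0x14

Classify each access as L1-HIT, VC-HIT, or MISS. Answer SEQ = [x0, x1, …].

#0 0x72→b28/s0 MISS; vc=[]
#1 0x70→b28/s0 L1-HIT; vc=[]
#2 0x72→b28/s0 L1-HIT; vc=[]
#3 0x55→b21/s1 MISS; vc=[]
#4 0x57→b21/s1 L1-HIT; vc=[]
#5 0x72→b28/s0 L1-HIT; vc=[]
#6 0x31→b12/s0 MISS; vc=[28]
#7 0x57→b21/s1 L1-HIT; vc=[28]
#8 0x30→b12/s0 L1-HIT; vc=[28]
#9 0x73→b28/s0 VC-HIT; vc=[12]
#10 0x16→b5/s1 MISS; vc=[12,21]
#11 0x24→b9/s1 MISS; vc=[12,21,5]
#12 0x14→b5/s1 VC-HIT; vc=[12,21,9]

SEQ = [MISS, L1-HIT, L1-HIT, MISS, L1-HIT, L1-HIT, MISS, L1-HIT, L1-HIT, VC-HIT, MISS, MISS, VC-HIT]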